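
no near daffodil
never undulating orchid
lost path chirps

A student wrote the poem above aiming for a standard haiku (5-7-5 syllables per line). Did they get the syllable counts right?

Line 1: no (1), near (1), daffodil (3) → 5 ✓
Line 2: never (2), undulating (4), orchid (2) → 8 (expected 7)
Line 3: lost (1), path (1), chirps (1) → 3 (expected 5)

No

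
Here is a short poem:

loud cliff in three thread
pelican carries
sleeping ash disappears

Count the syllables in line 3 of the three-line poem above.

6

Line 3: sleeping (2), ash (1), disappears (3) → 6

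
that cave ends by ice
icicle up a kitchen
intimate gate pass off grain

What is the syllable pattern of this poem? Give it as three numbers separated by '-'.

Line 1: that (1), cave (1), ends (1), by (1), ice (1) → 5
Line 2: icicle (3), up (1), a (1), kitchen (2) → 7
Line 3: intimate (3), gate (1), pass (1), off (1), grain (1) → 7

5-7-7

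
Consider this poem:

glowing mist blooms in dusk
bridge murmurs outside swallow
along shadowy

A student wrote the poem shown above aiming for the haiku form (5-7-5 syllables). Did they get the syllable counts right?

No

Line 1: glowing(2) + mist(1) + blooms(1) + in(1) + dusk(1) = 6 (expected 5)
Line 2: bridge(1) + murmurs(2) + outside(2) + swallow(2) = 7 ✓
Line 3: along(2) + shadowy(3) = 5 ✓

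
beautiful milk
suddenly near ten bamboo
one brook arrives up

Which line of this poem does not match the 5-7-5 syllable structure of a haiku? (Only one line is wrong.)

Line 1: beautiful(3) + milk(1) = 4 (expected 5)
Line 2: suddenly(3) + near(1) + ten(1) + bamboo(2) = 7 ✓
Line 3: one(1) + brook(1) + arrives(2) + up(1) = 5 ✓

The first line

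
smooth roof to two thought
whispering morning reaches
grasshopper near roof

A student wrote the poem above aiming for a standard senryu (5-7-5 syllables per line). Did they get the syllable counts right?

Line 1: smooth (1), roof (1), to (1), two (1), thought (1) → 5 ✓
Line 2: whispering (3), morning (2), reaches (2) → 7 ✓
Line 3: grasshopper (3), near (1), roof (1) → 5 ✓

Yes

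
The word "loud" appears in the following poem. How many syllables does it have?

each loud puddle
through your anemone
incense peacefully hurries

1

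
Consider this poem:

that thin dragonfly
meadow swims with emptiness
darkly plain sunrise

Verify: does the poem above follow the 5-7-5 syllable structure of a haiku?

Yes

Line 1: "that thin dragonfly": 1+1+3 = 5 ✓
Line 2: "meadow swims with emptiness": 2+1+1+3 = 7 ✓
Line 3: "darkly plain sunrise": 2+1+2 = 5 ✓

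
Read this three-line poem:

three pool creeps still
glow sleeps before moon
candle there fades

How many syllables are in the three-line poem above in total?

Line 1: three (1), pool (1), creeps (1), still (1) → 4
Line 2: glow (1), sleeps (1), before (2), moon (1) → 5
Line 3: candle (2), there (1), fades (1) → 4
Total: 4 + 5 + 4 = 13

13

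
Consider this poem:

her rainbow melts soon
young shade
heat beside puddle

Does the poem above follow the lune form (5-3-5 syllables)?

Line 1: her(1) + rainbow(2) + melts(1) + soon(1) = 5 ✓
Line 2: young(1) + shade(1) = 2 (expected 3)
Line 3: heat(1) + beside(2) + puddle(2) = 5 ✓

No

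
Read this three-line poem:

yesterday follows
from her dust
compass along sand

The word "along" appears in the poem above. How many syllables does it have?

2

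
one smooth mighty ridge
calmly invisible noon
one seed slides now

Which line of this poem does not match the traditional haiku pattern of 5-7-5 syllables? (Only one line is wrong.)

Line 3

Line 1: "one smooth mighty ridge": 1+1+2+1 = 5 ✓
Line 2: "calmly invisible noon": 2+4+1 = 7 ✓
Line 3: "one seed slides now": 1+1+1+1 = 4 (expected 5)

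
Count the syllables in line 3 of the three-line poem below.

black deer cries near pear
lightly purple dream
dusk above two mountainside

Line 3: dusk(1) + above(2) + two(1) + mountainside(3) = 7

7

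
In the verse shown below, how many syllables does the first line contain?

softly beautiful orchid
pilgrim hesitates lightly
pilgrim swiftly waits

The first line: softly(2) + beautiful(3) + orchid(2) = 7

7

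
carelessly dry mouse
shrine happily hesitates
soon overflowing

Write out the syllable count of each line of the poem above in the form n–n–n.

5–7–5

Line 1: carelessly(3) + dry(1) + mouse(1) = 5
Line 2: shrine(1) + happily(3) + hesitates(3) = 7
Line 3: soon(1) + overflowing(4) = 5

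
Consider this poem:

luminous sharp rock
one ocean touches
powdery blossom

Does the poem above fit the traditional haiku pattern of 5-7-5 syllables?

No

Line 1: luminous(3) + sharp(1) + rock(1) = 5 ✓
Line 2: one(1) + ocean(2) + touches(2) = 5 (expected 7)
Line 3: powdery(3) + blossom(2) = 5 ✓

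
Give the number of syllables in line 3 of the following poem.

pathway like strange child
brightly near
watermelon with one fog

Line 3: "watermelon with one fog": 4+1+1+1 = 7

7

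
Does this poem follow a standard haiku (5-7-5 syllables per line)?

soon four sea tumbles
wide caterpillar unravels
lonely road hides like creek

No

Line 1: soon (1), four (1), sea (1), tumbles (2) → 5 ✓
Line 2: wide (1), caterpillar (4), unravels (3) → 8 (expected 7)
Line 3: lonely (2), road (1), hides (1), like (1), creek (1) → 6 (expected 5)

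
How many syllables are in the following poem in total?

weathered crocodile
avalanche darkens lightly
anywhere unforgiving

19

Line 1: "weathered crocodile": 2+3 = 5
Line 2: "avalanche darkens lightly": 3+2+2 = 7
Line 3: "anywhere unforgiving": 3+4 = 7
Total: 5 + 7 + 7 = 19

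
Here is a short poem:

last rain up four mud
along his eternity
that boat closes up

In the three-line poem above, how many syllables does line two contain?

7

Line two: along(2) + his(1) + eternity(4) = 7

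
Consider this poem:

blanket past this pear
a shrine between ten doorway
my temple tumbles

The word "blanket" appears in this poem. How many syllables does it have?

2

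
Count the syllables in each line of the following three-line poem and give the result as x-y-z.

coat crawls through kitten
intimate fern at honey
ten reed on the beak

5-7-5

Line 1: coat(1) + crawls(1) + through(1) + kitten(2) = 5
Line 2: intimate(3) + fern(1) + at(1) + honey(2) = 7
Line 3: ten(1) + reed(1) + on(1) + the(1) + beak(1) = 5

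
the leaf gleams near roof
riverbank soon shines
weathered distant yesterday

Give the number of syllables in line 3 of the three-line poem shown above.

7

Line 3: weathered(2) + distant(2) + yesterday(3) = 7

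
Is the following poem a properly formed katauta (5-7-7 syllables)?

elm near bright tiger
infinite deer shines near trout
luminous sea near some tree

Line 1: "elm near bright tiger": 1+1+1+2 = 5 ✓
Line 2: "infinite deer shines near trout": 3+1+1+1+1 = 7 ✓
Line 3: "luminous sea near some tree": 3+1+1+1+1 = 7 ✓

Yes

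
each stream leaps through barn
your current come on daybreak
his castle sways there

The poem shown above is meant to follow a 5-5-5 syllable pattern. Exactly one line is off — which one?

Line 1: each (1), stream (1), leaps (1), through (1), barn (1) → 5 ✓
Line 2: your (1), current (2), come (1), on (1), daybreak (2) → 7 (expected 5)
Line 3: his (1), castle (2), sways (1), there (1) → 5 ✓

The second line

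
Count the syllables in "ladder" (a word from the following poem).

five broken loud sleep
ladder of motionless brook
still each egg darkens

2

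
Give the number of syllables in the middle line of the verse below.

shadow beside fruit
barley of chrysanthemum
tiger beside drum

7

The middle line: barley (2), of (1), chrysanthemum (4) → 7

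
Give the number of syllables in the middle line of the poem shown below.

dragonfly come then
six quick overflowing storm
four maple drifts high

The middle line: "six quick overflowing storm": 1+1+4+1 = 7

7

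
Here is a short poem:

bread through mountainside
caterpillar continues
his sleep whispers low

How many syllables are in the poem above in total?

17

Line 1: bread(1) + through(1) + mountainside(3) = 5
Line 2: caterpillar(4) + continues(3) = 7
Line 3: his(1) + sleep(1) + whispers(2) + low(1) = 5
Total: 5 + 7 + 5 = 17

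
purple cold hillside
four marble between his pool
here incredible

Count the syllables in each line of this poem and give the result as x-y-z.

Line 1: "purple cold hillside": 2+1+2 = 5
Line 2: "four marble between his pool": 1+2+2+1+1 = 7
Line 3: "here incredible": 1+4 = 5

5-7-5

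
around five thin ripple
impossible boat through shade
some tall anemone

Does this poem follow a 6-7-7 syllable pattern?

Line 1: around(2) + five(1) + thin(1) + ripple(2) = 6 ✓
Line 2: impossible(4) + boat(1) + through(1) + shade(1) = 7 ✓
Line 3: some(1) + tall(1) + anemone(4) = 6 (expected 7)

No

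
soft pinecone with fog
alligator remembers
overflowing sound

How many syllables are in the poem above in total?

Line 1: "soft pinecone with fog": 1+2+1+1 = 5
Line 2: "alligator remembers": 4+3 = 7
Line 3: "overflowing sound": 4+1 = 5
Total: 5 + 7 + 5 = 17

17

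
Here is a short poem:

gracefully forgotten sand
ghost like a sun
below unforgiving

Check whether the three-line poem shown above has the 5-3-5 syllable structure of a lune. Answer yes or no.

No

Line 1: gracefully(3) + forgotten(3) + sand(1) = 7 (expected 5)
Line 2: ghost(1) + like(1) + a(1) + sun(1) = 4 (expected 3)
Line 3: below(2) + unforgiving(4) = 6 (expected 5)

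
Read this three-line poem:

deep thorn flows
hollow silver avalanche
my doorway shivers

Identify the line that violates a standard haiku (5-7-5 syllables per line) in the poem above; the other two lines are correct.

Line 1

Line 1: "deep thorn flows": 1+1+1 = 3 (expected 5)
Line 2: "hollow silver avalanche": 2+2+3 = 7 ✓
Line 3: "my doorway shivers": 1+2+2 = 5 ✓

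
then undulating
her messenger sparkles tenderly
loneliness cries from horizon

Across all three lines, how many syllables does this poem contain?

22

Line 1: then (1), undulating (4) → 5
Line 2: her (1), messenger (3), sparkles (2), tenderly (3) → 9
Line 3: loneliness (3), cries (1), from (1), horizon (3) → 8
Total: 5 + 9 + 8 = 22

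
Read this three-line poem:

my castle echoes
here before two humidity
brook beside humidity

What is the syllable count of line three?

Line three: brook(1) + beside(2) + humidity(4) = 7

7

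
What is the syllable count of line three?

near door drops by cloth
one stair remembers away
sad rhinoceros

Line three: sad(1) + rhinoceros(4) = 5

5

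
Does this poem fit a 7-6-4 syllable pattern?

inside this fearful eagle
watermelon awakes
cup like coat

No

Line 1: inside(2) + this(1) + fearful(2) + eagle(2) = 7 ✓
Line 2: watermelon(4) + awakes(2) = 6 ✓
Line 3: cup(1) + like(1) + coat(1) = 3 (expected 4)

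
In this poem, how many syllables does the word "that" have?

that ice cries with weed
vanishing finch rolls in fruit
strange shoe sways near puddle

1

"that" has 1 syllable.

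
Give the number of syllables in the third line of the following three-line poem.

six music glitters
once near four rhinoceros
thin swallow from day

5

The third line: thin(1) + swallow(2) + from(1) + day(1) = 5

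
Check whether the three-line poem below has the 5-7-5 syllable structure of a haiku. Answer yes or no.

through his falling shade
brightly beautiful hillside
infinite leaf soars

Line 1: through(1) + his(1) + falling(2) + shade(1) = 5 ✓
Line 2: brightly(2) + beautiful(3) + hillside(2) = 7 ✓
Line 3: infinite(3) + leaf(1) + soars(1) = 5 ✓

Yes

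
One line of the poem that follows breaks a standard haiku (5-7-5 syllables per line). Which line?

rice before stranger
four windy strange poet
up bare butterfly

Line 1: rice (1), before (2), stranger (2) → 5 ✓
Line 2: four (1), windy (2), strange (1), poet (2) → 6 (expected 7)
Line 3: up (1), bare (1), butterfly (3) → 5 ✓

The second line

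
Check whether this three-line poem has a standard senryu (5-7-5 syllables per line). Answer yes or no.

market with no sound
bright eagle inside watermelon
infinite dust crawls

No

Line 1: market (2), with (1), no (1), sound (1) → 5 ✓
Line 2: bright (1), eagle (2), inside (2), watermelon (4) → 9 (expected 7)
Line 3: infinite (3), dust (1), crawls (1) → 5 ✓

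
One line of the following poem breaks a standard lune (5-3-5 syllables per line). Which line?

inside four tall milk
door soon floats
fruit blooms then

Line 3

Line 1: inside (2), four (1), tall (1), milk (1) → 5 ✓
Line 2: door (1), soon (1), floats (1) → 3 ✓
Line 3: fruit (1), blooms (1), then (1) → 3 (expected 5)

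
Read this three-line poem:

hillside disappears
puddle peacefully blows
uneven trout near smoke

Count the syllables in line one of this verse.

5

Line one: hillside(2) + disappears(3) = 5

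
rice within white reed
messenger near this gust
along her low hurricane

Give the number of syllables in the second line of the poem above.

The second line: messenger (3), near (1), this (1), gust (1) → 6

6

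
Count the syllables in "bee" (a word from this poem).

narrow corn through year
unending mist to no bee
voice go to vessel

1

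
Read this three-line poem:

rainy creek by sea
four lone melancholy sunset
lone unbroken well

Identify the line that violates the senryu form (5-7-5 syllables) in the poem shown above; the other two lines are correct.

Line 1: rainy(2) + creek(1) + by(1) + sea(1) = 5 ✓
Line 2: four(1) + lone(1) + melancholy(4) + sunset(2) = 8 (expected 7)
Line 3: lone(1) + unbroken(3) + well(1) = 5 ✓

The second line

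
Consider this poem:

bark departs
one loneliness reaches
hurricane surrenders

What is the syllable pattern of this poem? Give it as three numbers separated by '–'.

3–6–6

Line 1: bark (1), departs (2) → 3
Line 2: one (1), loneliness (3), reaches (2) → 6
Line 3: hurricane (3), surrenders (3) → 6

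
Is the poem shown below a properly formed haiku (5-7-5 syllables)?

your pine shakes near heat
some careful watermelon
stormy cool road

No

Line 1: your(1) + pine(1) + shakes(1) + near(1) + heat(1) = 5 ✓
Line 2: some(1) + careful(2) + watermelon(4) = 7 ✓
Line 3: stormy(2) + cool(1) + road(1) = 4 (expected 5)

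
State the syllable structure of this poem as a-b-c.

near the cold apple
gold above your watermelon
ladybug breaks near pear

5-8-6

Line 1: near(1) + the(1) + cold(1) + apple(2) = 5
Line 2: gold(1) + above(2) + your(1) + watermelon(4) = 8
Line 3: ladybug(3) + breaks(1) + near(1) + pear(1) = 6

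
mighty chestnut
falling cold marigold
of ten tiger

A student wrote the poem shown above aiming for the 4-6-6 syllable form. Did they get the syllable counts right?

No

Line 1: mighty (2), chestnut (2) → 4 ✓
Line 2: falling (2), cold (1), marigold (3) → 6 ✓
Line 3: of (1), ten (1), tiger (2) → 4 (expected 6)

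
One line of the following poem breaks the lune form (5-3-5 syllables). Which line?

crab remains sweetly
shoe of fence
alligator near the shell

Line 3

Line 1: "crab remains sweetly": 1+2+2 = 5 ✓
Line 2: "shoe of fence": 1+1+1 = 3 ✓
Line 3: "alligator near the shell": 4+1+1+1 = 7 (expected 5)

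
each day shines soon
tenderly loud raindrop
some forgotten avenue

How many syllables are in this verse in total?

Line 1: each (1), day (1), shines (1), soon (1) → 4
Line 2: tenderly (3), loud (1), raindrop (2) → 6
Line 3: some (1), forgotten (3), avenue (3) → 7
Total: 4 + 6 + 7 = 17

17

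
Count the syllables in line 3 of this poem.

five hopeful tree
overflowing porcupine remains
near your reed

Line 3: "near your reed": 1+1+1 = 3

3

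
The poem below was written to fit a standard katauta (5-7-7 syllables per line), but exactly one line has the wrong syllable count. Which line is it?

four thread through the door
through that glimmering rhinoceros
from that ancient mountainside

Line 2

Line 1: "four thread through the door": 1+1+1+1+1 = 5 ✓
Line 2: "through that glimmering rhinoceros": 1+1+3+4 = 9 (expected 7)
Line 3: "from that ancient mountainside": 1+1+2+3 = 7 ✓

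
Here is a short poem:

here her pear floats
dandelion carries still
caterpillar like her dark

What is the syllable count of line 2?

Line 2: dandelion (4), carries (2), still (1) → 7

7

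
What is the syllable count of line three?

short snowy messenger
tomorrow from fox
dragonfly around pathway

7

Line three: dragonfly (3), around (2), pathway (2) → 7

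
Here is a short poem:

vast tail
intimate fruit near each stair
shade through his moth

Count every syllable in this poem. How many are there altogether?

13

Line 1: vast(1) + tail(1) = 2
Line 2: intimate(3) + fruit(1) + near(1) + each(1) + stair(1) = 7
Line 3: shade(1) + through(1) + his(1) + moth(1) = 4
Total: 2 + 7 + 4 = 13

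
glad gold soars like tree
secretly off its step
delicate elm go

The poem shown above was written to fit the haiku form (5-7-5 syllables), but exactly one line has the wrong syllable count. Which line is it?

Line 2

Line 1: "glad gold soars like tree": 1+1+1+1+1 = 5 ✓
Line 2: "secretly off its step": 3+1+1+1 = 6 (expected 7)
Line 3: "delicate elm go": 3+1+1 = 5 ✓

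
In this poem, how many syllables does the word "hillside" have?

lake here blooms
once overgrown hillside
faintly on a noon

2

"hillside" has 2 syllables.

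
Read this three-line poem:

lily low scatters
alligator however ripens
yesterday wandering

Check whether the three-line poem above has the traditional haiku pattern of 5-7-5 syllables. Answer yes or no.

No

Line 1: "lily low scatters": 2+1+2 = 5 ✓
Line 2: "alligator however ripens": 4+3+2 = 9 (expected 7)
Line 3: "yesterday wandering": 3+3 = 6 (expected 5)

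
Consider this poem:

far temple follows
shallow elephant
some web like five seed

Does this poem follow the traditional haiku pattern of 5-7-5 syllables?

Line 1: far(1) + temple(2) + follows(2) = 5 ✓
Line 2: shallow(2) + elephant(3) = 5 (expected 7)
Line 3: some(1) + web(1) + like(1) + five(1) + seed(1) = 5 ✓

No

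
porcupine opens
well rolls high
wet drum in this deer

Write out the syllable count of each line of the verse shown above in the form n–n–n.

Line 1: "porcupine opens": 3+2 = 5
Line 2: "well rolls high": 1+1+1 = 3
Line 3: "wet drum in this deer": 1+1+1+1+1 = 5

5–3–5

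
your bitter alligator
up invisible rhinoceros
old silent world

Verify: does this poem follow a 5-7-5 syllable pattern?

Line 1: "your bitter alligator": 1+2+4 = 7 (expected 5)
Line 2: "up invisible rhinoceros": 1+4+4 = 9 (expected 7)
Line 3: "old silent world": 1+2+1 = 4 (expected 5)

No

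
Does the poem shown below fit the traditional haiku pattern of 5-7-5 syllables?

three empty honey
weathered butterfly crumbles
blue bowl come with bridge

Line 1: "three empty honey": 1+2+2 = 5 ✓
Line 2: "weathered butterfly crumbles": 2+3+2 = 7 ✓
Line 3: "blue bowl come with bridge": 1+1+1+1+1 = 5 ✓

Yes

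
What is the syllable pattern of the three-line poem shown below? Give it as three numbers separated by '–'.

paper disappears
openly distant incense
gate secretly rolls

Line 1: paper(2) + disappears(3) = 5
Line 2: openly(3) + distant(2) + incense(2) = 7
Line 3: gate(1) + secretly(3) + rolls(1) = 5

5–7–5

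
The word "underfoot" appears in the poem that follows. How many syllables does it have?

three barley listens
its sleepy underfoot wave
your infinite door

3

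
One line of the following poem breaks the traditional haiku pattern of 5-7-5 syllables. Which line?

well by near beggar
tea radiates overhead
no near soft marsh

The third line

Line 1: well(1) + by(1) + near(1) + beggar(2) = 5 ✓
Line 2: tea(1) + radiates(3) + overhead(3) = 7 ✓
Line 3: no(1) + near(1) + soft(1) + marsh(1) = 4 (expected 5)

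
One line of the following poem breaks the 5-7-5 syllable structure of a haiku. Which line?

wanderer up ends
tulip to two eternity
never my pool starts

Line 1: wanderer (3), up (1), ends (1) → 5 ✓
Line 2: tulip (2), to (1), two (1), eternity (4) → 8 (expected 7)
Line 3: never (2), my (1), pool (1), starts (1) → 5 ✓

The second line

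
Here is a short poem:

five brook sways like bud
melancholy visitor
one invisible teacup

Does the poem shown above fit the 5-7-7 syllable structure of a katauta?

Yes

Line 1: five(1) + brook(1) + sways(1) + like(1) + bud(1) = 5 ✓
Line 2: melancholy(4) + visitor(3) = 7 ✓
Line 3: one(1) + invisible(4) + teacup(2) = 7 ✓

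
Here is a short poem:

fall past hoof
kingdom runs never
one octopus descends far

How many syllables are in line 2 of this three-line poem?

Line 2: kingdom (2), runs (1), never (2) → 5

5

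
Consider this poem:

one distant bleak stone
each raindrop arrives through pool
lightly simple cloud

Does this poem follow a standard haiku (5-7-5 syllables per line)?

Line 1: one(1) + distant(2) + bleak(1) + stone(1) = 5 ✓
Line 2: each(1) + raindrop(2) + arrives(2) + through(1) + pool(1) = 7 ✓
Line 3: lightly(2) + simple(2) + cloud(1) = 5 ✓

Yes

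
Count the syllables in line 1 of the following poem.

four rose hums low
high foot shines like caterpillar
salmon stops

4

Line 1: "four rose hums low": 1+1+1+1 = 4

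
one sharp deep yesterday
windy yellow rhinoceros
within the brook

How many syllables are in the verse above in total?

Line 1: "one sharp deep yesterday": 1+1+1+3 = 6
Line 2: "windy yellow rhinoceros": 2+2+4 = 8
Line 3: "within the brook": 2+1+1 = 4
Total: 6 + 8 + 4 = 18

18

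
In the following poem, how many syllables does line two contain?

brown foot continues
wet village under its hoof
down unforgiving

7

Line two: "wet village under its hoof": 1+2+2+1+1 = 7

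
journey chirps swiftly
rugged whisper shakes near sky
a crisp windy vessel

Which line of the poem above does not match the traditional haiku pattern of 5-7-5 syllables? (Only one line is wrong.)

Line 1: "journey chirps swiftly": 2+1+2 = 5 ✓
Line 2: "rugged whisper shakes near sky": 2+2+1+1+1 = 7 ✓
Line 3: "a crisp windy vessel": 1+1+2+2 = 6 (expected 5)

The third line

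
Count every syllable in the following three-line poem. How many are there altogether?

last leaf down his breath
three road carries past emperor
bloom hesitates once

18

Line 1: "last leaf down his breath": 1+1+1+1+1 = 5
Line 2: "three road carries past emperor": 1+1+2+1+3 = 8
Line 3: "bloom hesitates once": 1+3+1 = 5
Total: 5 + 8 + 5 = 18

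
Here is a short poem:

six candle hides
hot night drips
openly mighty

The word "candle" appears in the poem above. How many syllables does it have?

2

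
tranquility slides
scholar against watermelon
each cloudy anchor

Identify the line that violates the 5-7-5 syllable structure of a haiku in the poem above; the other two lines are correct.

Line 1: tranquility(4) + slides(1) = 5 ✓
Line 2: scholar(2) + against(2) + watermelon(4) = 8 (expected 7)
Line 3: each(1) + cloudy(2) + anchor(2) = 5 ✓

Line 2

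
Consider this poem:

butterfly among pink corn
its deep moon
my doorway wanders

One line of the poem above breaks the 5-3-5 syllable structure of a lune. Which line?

Line 1

Line 1: butterfly (3), among (2), pink (1), corn (1) → 7 (expected 5)
Line 2: its (1), deep (1), moon (1) → 3 ✓
Line 3: my (1), doorway (2), wanders (2) → 5 ✓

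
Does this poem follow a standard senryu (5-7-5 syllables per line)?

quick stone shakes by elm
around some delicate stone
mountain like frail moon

Yes

Line 1: "quick stone shakes by elm": 1+1+1+1+1 = 5 ✓
Line 2: "around some delicate stone": 2+1+3+1 = 7 ✓
Line 3: "mountain like frail moon": 2+1+1+1 = 5 ✓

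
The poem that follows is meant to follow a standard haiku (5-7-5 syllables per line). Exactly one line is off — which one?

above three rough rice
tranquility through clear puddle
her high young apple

The second line

Line 1: "above three rough rice": 2+1+1+1 = 5 ✓
Line 2: "tranquility through clear puddle": 4+1+1+2 = 8 (expected 7)
Line 3: "her high young apple": 1+1+1+2 = 5 ✓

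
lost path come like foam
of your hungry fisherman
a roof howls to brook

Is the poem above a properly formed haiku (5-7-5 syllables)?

Yes

Line 1: lost(1) + path(1) + come(1) + like(1) + foam(1) = 5 ✓
Line 2: of(1) + your(1) + hungry(2) + fisherman(3) = 7 ✓
Line 3: a(1) + roof(1) + howls(1) + to(1) + brook(1) = 5 ✓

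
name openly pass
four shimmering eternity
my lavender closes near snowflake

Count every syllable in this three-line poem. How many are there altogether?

22

Line 1: name (1), openly (3), pass (1) → 5
Line 2: four (1), shimmering (3), eternity (4) → 8
Line 3: my (1), lavender (3), closes (2), near (1), snowflake (2) → 9
Total: 5 + 8 + 9 = 22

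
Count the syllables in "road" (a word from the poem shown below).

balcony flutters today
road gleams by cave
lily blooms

1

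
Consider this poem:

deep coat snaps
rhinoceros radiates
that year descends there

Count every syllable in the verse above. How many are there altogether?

15

Line 1: deep(1) + coat(1) + snaps(1) = 3
Line 2: rhinoceros(4) + radiates(3) = 7
Line 3: that(1) + year(1) + descends(2) + there(1) = 5
Total: 3 + 7 + 5 = 15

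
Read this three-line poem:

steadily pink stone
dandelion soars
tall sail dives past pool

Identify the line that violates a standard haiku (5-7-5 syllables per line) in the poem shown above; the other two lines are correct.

Line 1: "steadily pink stone": 3+1+1 = 5 ✓
Line 2: "dandelion soars": 4+1 = 5 (expected 7)
Line 3: "tall sail dives past pool": 1+1+1+1+1 = 5 ✓

The second line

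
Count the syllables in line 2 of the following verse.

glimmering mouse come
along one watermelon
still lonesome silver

Line 2: "along one watermelon": 2+1+4 = 7

7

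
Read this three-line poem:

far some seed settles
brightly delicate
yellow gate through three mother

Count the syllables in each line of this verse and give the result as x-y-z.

Line 1: far(1) + some(1) + seed(1) + settles(2) = 5
Line 2: brightly(2) + delicate(3) = 5
Line 3: yellow(2) + gate(1) + through(1) + three(1) + mother(2) = 7

5-5-7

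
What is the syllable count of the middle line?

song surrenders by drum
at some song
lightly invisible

3

The middle line: at (1), some (1), song (1) → 3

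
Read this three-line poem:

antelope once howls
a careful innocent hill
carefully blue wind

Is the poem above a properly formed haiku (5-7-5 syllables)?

Yes

Line 1: antelope (3), once (1), howls (1) → 5 ✓
Line 2: a (1), careful (2), innocent (3), hill (1) → 7 ✓
Line 3: carefully (3), blue (1), wind (1) → 5 ✓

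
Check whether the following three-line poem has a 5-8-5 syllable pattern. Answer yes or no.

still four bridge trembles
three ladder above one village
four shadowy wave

Line 1: "still four bridge trembles": 1+1+1+2 = 5 ✓
Line 2: "three ladder above one village": 1+2+2+1+2 = 8 ✓
Line 3: "four shadowy wave": 1+3+1 = 5 ✓

Yes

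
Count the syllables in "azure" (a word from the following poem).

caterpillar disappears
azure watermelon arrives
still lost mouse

2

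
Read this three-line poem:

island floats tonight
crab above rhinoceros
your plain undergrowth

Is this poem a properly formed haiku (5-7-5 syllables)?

Yes

Line 1: "island floats tonight": 2+1+2 = 5 ✓
Line 2: "crab above rhinoceros": 1+2+4 = 7 ✓
Line 3: "your plain undergrowth": 1+1+3 = 5 ✓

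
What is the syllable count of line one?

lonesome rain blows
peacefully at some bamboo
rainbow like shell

Line one: lonesome(2) + rain(1) + blows(1) = 4

4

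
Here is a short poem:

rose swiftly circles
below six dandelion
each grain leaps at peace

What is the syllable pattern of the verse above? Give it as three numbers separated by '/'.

Line 1: "rose swiftly circles": 1+2+2 = 5
Line 2: "below six dandelion": 2+1+4 = 7
Line 3: "each grain leaps at peace": 1+1+1+1+1 = 5

5/7/5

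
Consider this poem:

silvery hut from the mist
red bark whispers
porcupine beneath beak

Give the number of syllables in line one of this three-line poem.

Line one: silvery(3) + hut(1) + from(1) + the(1) + mist(1) = 7

7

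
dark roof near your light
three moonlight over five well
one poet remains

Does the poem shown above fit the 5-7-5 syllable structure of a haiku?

Yes

Line 1: dark(1) + roof(1) + near(1) + your(1) + light(1) = 5 ✓
Line 2: three(1) + moonlight(2) + over(2) + five(1) + well(1) = 7 ✓
Line 3: one(1) + poet(2) + remains(2) = 5 ✓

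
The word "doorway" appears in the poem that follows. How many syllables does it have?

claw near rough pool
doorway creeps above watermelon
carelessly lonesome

"doorway" has 2 syllables.

2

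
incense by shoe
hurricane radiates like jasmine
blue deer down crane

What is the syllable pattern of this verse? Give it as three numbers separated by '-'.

4-9-4

Line 1: incense(2) + by(1) + shoe(1) = 4
Line 2: hurricane(3) + radiates(3) + like(1) + jasmine(2) = 9
Line 3: blue(1) + deer(1) + down(1) + crane(1) = 4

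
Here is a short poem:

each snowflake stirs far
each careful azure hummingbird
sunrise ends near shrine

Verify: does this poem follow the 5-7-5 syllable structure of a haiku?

Line 1: each(1) + snowflake(2) + stirs(1) + far(1) = 5 ✓
Line 2: each(1) + careful(2) + azure(2) + hummingbird(3) = 8 (expected 7)
Line 3: sunrise(2) + ends(1) + near(1) + shrine(1) = 5 ✓

No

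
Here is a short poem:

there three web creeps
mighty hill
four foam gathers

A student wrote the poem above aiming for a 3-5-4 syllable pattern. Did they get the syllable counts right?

Line 1: there (1), three (1), web (1), creeps (1) → 4 (expected 3)
Line 2: mighty (2), hill (1) → 3 (expected 5)
Line 3: four (1), foam (1), gathers (2) → 4 ✓

No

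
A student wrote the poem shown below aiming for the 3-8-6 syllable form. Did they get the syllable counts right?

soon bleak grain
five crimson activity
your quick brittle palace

No

Line 1: "soon bleak grain": 1+1+1 = 3 ✓
Line 2: "five crimson activity": 1+2+4 = 7 (expected 8)
Line 3: "your quick brittle palace": 1+1+2+2 = 6 ✓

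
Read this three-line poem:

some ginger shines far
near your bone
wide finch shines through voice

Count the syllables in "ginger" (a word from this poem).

2

"ginger" has 2 syllables.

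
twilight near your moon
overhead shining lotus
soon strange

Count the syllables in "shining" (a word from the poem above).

2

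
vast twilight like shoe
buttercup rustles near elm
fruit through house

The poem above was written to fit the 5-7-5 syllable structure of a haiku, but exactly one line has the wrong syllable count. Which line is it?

The third line

Line 1: vast(1) + twilight(2) + like(1) + shoe(1) = 5 ✓
Line 2: buttercup(3) + rustles(2) + near(1) + elm(1) = 7 ✓
Line 3: fruit(1) + through(1) + house(1) = 3 (expected 5)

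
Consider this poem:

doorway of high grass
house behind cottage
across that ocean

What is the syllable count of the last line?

5

The last line: "across that ocean": 2+1+2 = 5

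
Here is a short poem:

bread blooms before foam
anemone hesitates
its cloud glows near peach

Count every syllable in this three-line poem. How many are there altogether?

Line 1: "bread blooms before foam": 1+1+2+1 = 5
Line 2: "anemone hesitates": 4+3 = 7
Line 3: "its cloud glows near peach": 1+1+1+1+1 = 5
Total: 5 + 7 + 5 = 17

17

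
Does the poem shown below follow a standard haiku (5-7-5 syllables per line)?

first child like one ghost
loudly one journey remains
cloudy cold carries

Yes

Line 1: first(1) + child(1) + like(1) + one(1) + ghost(1) = 5 ✓
Line 2: loudly(2) + one(1) + journey(2) + remains(2) = 7 ✓
Line 3: cloudy(2) + cold(1) + carries(2) = 5 ✓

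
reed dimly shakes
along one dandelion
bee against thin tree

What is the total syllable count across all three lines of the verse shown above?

16

Line 1: reed (1), dimly (2), shakes (1) → 4
Line 2: along (2), one (1), dandelion (4) → 7
Line 3: bee (1), against (2), thin (1), tree (1) → 5
Total: 4 + 7 + 5 = 16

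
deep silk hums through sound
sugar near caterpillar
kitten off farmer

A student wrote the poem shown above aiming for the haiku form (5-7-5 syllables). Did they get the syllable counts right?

Line 1: deep (1), silk (1), hums (1), through (1), sound (1) → 5 ✓
Line 2: sugar (2), near (1), caterpillar (4) → 7 ✓
Line 3: kitten (2), off (1), farmer (2) → 5 ✓

Yes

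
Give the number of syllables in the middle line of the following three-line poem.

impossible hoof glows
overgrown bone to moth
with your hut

6

The middle line: overgrown (3), bone (1), to (1), moth (1) → 6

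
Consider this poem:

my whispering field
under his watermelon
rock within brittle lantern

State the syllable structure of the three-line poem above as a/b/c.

Line 1: "my whispering field": 1+3+1 = 5
Line 2: "under his watermelon": 2+1+4 = 7
Line 3: "rock within brittle lantern": 1+2+2+2 = 7

5/7/7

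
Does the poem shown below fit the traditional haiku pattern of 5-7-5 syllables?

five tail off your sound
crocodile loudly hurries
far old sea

Line 1: five(1) + tail(1) + off(1) + your(1) + sound(1) = 5 ✓
Line 2: crocodile(3) + loudly(2) + hurries(2) = 7 ✓
Line 3: far(1) + old(1) + sea(1) = 3 (expected 5)

No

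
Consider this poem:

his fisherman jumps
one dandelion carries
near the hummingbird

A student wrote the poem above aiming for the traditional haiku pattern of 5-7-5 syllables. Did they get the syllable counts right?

Line 1: his(1) + fisherman(3) + jumps(1) = 5 ✓
Line 2: one(1) + dandelion(4) + carries(2) = 7 ✓
Line 3: near(1) + the(1) + hummingbird(3) = 5 ✓

Yes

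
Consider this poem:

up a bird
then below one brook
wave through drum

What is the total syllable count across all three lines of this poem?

Line 1: up (1), a (1), bird (1) → 3
Line 2: then (1), below (2), one (1), brook (1) → 5
Line 3: wave (1), through (1), drum (1) → 3
Total: 3 + 5 + 3 = 11

11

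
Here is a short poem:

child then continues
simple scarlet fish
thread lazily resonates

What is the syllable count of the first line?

5

The first line: "child then continues": 1+1+3 = 5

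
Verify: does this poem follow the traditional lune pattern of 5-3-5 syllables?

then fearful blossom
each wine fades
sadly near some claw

Line 1: then(1) + fearful(2) + blossom(2) = 5 ✓
Line 2: each(1) + wine(1) + fades(1) = 3 ✓
Line 3: sadly(2) + near(1) + some(1) + claw(1) = 5 ✓

Yes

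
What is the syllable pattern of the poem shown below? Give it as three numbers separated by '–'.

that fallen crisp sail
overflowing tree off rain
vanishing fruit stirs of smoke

5–7–7

Line 1: "that fallen crisp sail": 1+2+1+1 = 5
Line 2: "overflowing tree off rain": 4+1+1+1 = 7
Line 3: "vanishing fruit stirs of smoke": 3+1+1+1+1 = 7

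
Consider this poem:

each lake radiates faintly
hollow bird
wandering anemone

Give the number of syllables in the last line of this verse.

7

The last line: wandering(3) + anemone(4) = 7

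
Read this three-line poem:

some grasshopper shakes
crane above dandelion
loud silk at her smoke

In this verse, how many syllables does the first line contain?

The first line: "some grasshopper shakes": 1+3+1 = 5

5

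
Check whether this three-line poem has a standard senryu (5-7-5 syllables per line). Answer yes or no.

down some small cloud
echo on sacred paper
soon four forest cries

Line 1: down(1) + some(1) + small(1) + cloud(1) = 4 (expected 5)
Line 2: echo(2) + on(1) + sacred(2) + paper(2) = 7 ✓
Line 3: soon(1) + four(1) + forest(2) + cries(1) = 5 ✓

No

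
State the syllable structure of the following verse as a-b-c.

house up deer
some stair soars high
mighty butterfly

3-4-5

Line 1: house(1) + up(1) + deer(1) = 3
Line 2: some(1) + stair(1) + soars(1) + high(1) = 4
Line 3: mighty(2) + butterfly(3) = 5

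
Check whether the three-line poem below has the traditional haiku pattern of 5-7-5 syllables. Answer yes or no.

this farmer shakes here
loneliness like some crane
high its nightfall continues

Line 1: "this farmer shakes here": 1+2+1+1 = 5 ✓
Line 2: "loneliness like some crane": 3+1+1+1 = 6 (expected 7)
Line 3: "high its nightfall continues": 1+1+2+3 = 7 (expected 5)

No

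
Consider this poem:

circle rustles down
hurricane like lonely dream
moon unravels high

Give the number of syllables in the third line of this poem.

The third line: moon (1), unravels (3), high (1) → 5

5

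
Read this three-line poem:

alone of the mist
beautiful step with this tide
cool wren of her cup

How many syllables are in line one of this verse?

5

Line one: alone (2), of (1), the (1), mist (1) → 5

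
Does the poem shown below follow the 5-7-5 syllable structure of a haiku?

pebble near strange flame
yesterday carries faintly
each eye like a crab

Yes

Line 1: pebble(2) + near(1) + strange(1) + flame(1) = 5 ✓
Line 2: yesterday(3) + carries(2) + faintly(2) = 7 ✓
Line 3: each(1) + eye(1) + like(1) + a(1) + crab(1) = 5 ✓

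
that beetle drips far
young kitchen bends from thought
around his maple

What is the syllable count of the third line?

The third line: around(2) + his(1) + maple(2) = 5

5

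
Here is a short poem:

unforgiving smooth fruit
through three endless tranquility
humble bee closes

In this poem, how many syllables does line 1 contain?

6

Line 1: unforgiving (4), smooth (1), fruit (1) → 6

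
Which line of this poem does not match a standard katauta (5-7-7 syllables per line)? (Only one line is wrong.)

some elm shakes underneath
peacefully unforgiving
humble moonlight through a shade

Line 1: some(1) + elm(1) + shakes(1) + underneath(3) = 6 (expected 5)
Line 2: peacefully(3) + unforgiving(4) = 7 ✓
Line 3: humble(2) + moonlight(2) + through(1) + a(1) + shade(1) = 7 ✓

The first line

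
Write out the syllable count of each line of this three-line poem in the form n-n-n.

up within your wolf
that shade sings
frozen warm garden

5-3-5

Line 1: "up within your wolf": 1+2+1+1 = 5
Line 2: "that shade sings": 1+1+1 = 3
Line 3: "frozen warm garden": 2+1+2 = 5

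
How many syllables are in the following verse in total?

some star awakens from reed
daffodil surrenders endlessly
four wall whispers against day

23

Line 1: some(1) + star(1) + awakens(3) + from(1) + reed(1) = 7
Line 2: daffodil(3) + surrenders(3) + endlessly(3) = 9
Line 3: four(1) + wall(1) + whispers(2) + against(2) + day(1) = 7
Total: 7 + 9 + 7 = 23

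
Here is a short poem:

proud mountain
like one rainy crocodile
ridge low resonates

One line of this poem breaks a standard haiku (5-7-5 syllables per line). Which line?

The first line

Line 1: proud(1) + mountain(2) = 3 (expected 5)
Line 2: like(1) + one(1) + rainy(2) + crocodile(3) = 7 ✓
Line 3: ridge(1) + low(1) + resonates(3) = 5 ✓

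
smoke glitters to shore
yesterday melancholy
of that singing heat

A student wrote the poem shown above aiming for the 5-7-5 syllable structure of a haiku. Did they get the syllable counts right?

Yes

Line 1: "smoke glitters to shore": 1+2+1+1 = 5 ✓
Line 2: "yesterday melancholy": 3+4 = 7 ✓
Line 3: "of that singing heat": 1+1+2+1 = 5 ✓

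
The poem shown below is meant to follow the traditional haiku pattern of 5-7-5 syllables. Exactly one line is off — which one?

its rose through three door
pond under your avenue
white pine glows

Line 1: "its rose through three door": 1+1+1+1+1 = 5 ✓
Line 2: "pond under your avenue": 1+2+1+3 = 7 ✓
Line 3: "white pine glows": 1+1+1 = 3 (expected 5)

Line 3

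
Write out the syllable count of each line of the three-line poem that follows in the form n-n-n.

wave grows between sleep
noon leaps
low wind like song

5-2-4

Line 1: wave (1), grows (1), between (2), sleep (1) → 5
Line 2: noon (1), leaps (1) → 2
Line 3: low (1), wind (1), like (1), song (1) → 4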